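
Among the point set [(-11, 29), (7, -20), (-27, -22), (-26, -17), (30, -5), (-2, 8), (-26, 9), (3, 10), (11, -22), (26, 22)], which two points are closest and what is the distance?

Computing all pairwise distances among 10 points:

d((-11, 29), (7, -20)) = 52.2015
d((-11, 29), (-27, -22)) = 53.4509
d((-11, 29), (-26, -17)) = 48.3839
d((-11, 29), (30, -5)) = 53.2635
d((-11, 29), (-2, 8)) = 22.8473
d((-11, 29), (-26, 9)) = 25.0
d((-11, 29), (3, 10)) = 23.6008
d((-11, 29), (11, -22)) = 55.5428
d((-11, 29), (26, 22)) = 37.6563
d((7, -20), (-27, -22)) = 34.0588
d((7, -20), (-26, -17)) = 33.1361
d((7, -20), (30, -5)) = 27.4591
d((7, -20), (-2, 8)) = 29.4109
d((7, -20), (-26, 9)) = 43.9318
d((7, -20), (3, 10)) = 30.2655
d((7, -20), (11, -22)) = 4.4721 <-- minimum
d((7, -20), (26, 22)) = 46.0977
d((-27, -22), (-26, -17)) = 5.099
d((-27, -22), (30, -5)) = 59.4811
d((-27, -22), (-2, 8)) = 39.0512
d((-27, -22), (-26, 9)) = 31.0161
d((-27, -22), (3, 10)) = 43.8634
d((-27, -22), (11, -22)) = 38.0
d((-27, -22), (26, 22)) = 68.884
d((-26, -17), (30, -5)) = 57.2713
d((-26, -17), (-2, 8)) = 34.6554
d((-26, -17), (-26, 9)) = 26.0
d((-26, -17), (3, 10)) = 39.6232
d((-26, -17), (11, -22)) = 37.3363
d((-26, -17), (26, 22)) = 65.0
d((30, -5), (-2, 8)) = 34.5398
d((30, -5), (-26, 9)) = 57.7235
d((30, -5), (3, 10)) = 30.8869
d((30, -5), (11, -22)) = 25.4951
d((30, -5), (26, 22)) = 27.2947
d((-2, 8), (-26, 9)) = 24.0208
d((-2, 8), (3, 10)) = 5.3852
d((-2, 8), (11, -22)) = 32.6956
d((-2, 8), (26, 22)) = 31.305
d((-26, 9), (3, 10)) = 29.0172
d((-26, 9), (11, -22)) = 48.2701
d((-26, 9), (26, 22)) = 53.6004
d((3, 10), (11, -22)) = 32.9848
d((3, 10), (26, 22)) = 25.9422
d((11, -22), (26, 22)) = 46.4866

Closest pair: (7, -20) and (11, -22) with distance 4.4721

The closest pair is (7, -20) and (11, -22) with Euclidean distance 4.4721. For 10 points, brute-force pairwise comparison is shown above. For large n, the divide-and-conquer algorithm (sort by x, recurse on halves, check the dividing strip) achieves O(n log n).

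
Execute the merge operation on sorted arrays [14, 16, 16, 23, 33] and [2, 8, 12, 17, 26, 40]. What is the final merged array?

Merging process:

Compare 14 vs 2: take 2 from right. Merged: [2]
Compare 14 vs 8: take 8 from right. Merged: [2, 8]
Compare 14 vs 12: take 12 from right. Merged: [2, 8, 12]
Compare 14 vs 17: take 14 from left. Merged: [2, 8, 12, 14]
Compare 16 vs 17: take 16 from left. Merged: [2, 8, 12, 14, 16]
Compare 16 vs 17: take 16 from left. Merged: [2, 8, 12, 14, 16, 16]
Compare 23 vs 17: take 17 from right. Merged: [2, 8, 12, 14, 16, 16, 17]
Compare 23 vs 26: take 23 from left. Merged: [2, 8, 12, 14, 16, 16, 17, 23]
Compare 33 vs 26: take 26 from right. Merged: [2, 8, 12, 14, 16, 16, 17, 23, 26]
Compare 33 vs 40: take 33 from left. Merged: [2, 8, 12, 14, 16, 16, 17, 23, 26, 33]
Append remaining from right: [40]. Merged: [2, 8, 12, 14, 16, 16, 17, 23, 26, 33, 40]

Final merged array: [2, 8, 12, 14, 16, 16, 17, 23, 26, 33, 40]
Total comparisons: 10

The merged array is [2, 8, 12, 14, 16, 16, 17, 23, 26, 33, 40], requiring 10 comparisons. The merge step runs in O(n) time where n is the total number of elements.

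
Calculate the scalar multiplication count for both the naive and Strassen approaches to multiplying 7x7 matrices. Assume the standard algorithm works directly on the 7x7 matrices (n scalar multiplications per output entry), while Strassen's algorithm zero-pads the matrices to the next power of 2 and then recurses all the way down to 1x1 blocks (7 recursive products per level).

Matrix multiplication for 7x7 matrices:

Strassen's algorithm requires power-of-2 dimensions. Pad 7x7 to 8x8 (next power of 2).

Standard algorithm: 7^3 = 343 multiplications
Strassen's algorithm: 7^(log2(8)) = 7^3 = 343 multiplications
Savings: 343 - 343 = 0 multiplications

Standard: 343 multiplications (7^3). Strassen: 343 multiplications (7^3, after padding to 8x8). Strassen reduces 8 recursive multiplications to 7 at each level.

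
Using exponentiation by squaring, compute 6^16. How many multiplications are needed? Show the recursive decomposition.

Computing 6^16 by squaring (build up from 6^1; each line after the first costs one multiplication):

6^1 = 6
6^2 = (6^1)^2 = 6^2 = 36
6^4 = (6^2)^2 = 36^2 = 1296
6^8 = (6^4)^2 = 1296^2 = 1679616
6^16 = (6^8)^2 = 1679616^2 = 2821109907456

Result: 2821109907456
Multiplications needed: 4 (4 lines after 6^1)

6^16 = 2821109907456. Using exponentiation by squaring, this requires 4 multiplications. The key idea: if the exponent is even, square the half-power; if odd, multiply by the base once.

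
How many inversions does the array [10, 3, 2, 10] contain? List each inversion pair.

Finding inversions in [10, 3, 2, 10]:

(0, 1): arr[0]=10 > arr[1]=3
(0, 2): arr[0]=10 > arr[2]=2
(1, 2): arr[1]=3 > arr[2]=2

Total inversions: 3

The array has 3 inversion(s): (0,1), (0,2), (1,2). Each pair (i,j) satisfies i < j and arr[i] > arr[j].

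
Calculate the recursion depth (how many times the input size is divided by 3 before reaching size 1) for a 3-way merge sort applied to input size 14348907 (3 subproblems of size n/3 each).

For divide and conquer with division factor 3:

Problem sizes at each level:
Level 0: 14348907
Level 1: 4782969
Level 2: 1594323
Level 3: 531441
Level 4: 177147
Level 5: 59049
Level 6: 19683
Level 7: 6561
Level 8: 2187
Level 9: 729
Level 10: 243
Level 11: 81
Level 12: 27
Level 13: 9
Level 14: 3
Level 15: 1

The root is level 0 and the size-1 base case is level 15 (the tree spans levels 0 through 15, i.e. 16 levels counting the root), so the depth is the number of divisions: log_3(14348907) = 15

The recursion tree depth is log_3(14348907) = 15. At each level, the problem size is divided by 3, so it takes 15 divisions to reduce to a base case of size 1. The algorithm makes 3 recursive calls at each level.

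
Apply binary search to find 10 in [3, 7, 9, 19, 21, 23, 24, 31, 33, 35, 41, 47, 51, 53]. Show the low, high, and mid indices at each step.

Binary search for 10 in [3, 7, 9, 19, 21, 23, 24, 31, 33, 35, 41, 47, 51, 53]:

lo=0, hi=13, mid=6, arr[mid]=24 -> 24 > 10, search left half
lo=0, hi=5, mid=2, arr[mid]=9 -> 9 < 10, search right half
lo=3, hi=5, mid=4, arr[mid]=21 -> 21 > 10, search left half
lo=3, hi=3, mid=3, arr[mid]=19 -> 19 > 10, search left half
lo=3 > hi=2, target 10 not found

Binary search determines that 10 is not in the array after 4 comparisons. The search space was exhausted without finding the target.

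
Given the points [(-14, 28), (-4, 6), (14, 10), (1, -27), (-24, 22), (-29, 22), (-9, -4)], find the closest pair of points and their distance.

Computing all pairwise distances among 7 points:

d((-14, 28), (-4, 6)) = 24.1661
d((-14, 28), (14, 10)) = 33.2866
d((-14, 28), (1, -27)) = 57.0088
d((-14, 28), (-24, 22)) = 11.6619
d((-14, 28), (-29, 22)) = 16.1555
d((-14, 28), (-9, -4)) = 32.3883
d((-4, 6), (14, 10)) = 18.4391
d((-4, 6), (1, -27)) = 33.3766
d((-4, 6), (-24, 22)) = 25.6125
d((-4, 6), (-29, 22)) = 29.6816
d((-4, 6), (-9, -4)) = 11.1803
d((14, 10), (1, -27)) = 39.2173
d((14, 10), (-24, 22)) = 39.8497
d((14, 10), (-29, 22)) = 44.643
d((14, 10), (-9, -4)) = 26.9258
d((1, -27), (-24, 22)) = 55.0091
d((1, -27), (-29, 22)) = 57.4543
d((1, -27), (-9, -4)) = 25.0799
d((-24, 22), (-29, 22)) = 5.0 <-- minimum
d((-24, 22), (-9, -4)) = 30.0167
d((-29, 22), (-9, -4)) = 32.8024

Closest pair: (-24, 22) and (-29, 22) with distance 5.0

The closest pair is (-24, 22) and (-29, 22) with Euclidean distance 5.0. For 7 points, brute-force pairwise comparison is shown above. For large n, the divide-and-conquer algorithm (sort by x, recurse on halves, check the dividing strip) achieves O(n log n).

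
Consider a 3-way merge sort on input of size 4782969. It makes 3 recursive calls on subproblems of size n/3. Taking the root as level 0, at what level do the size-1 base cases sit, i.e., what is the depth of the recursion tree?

For divide and conquer with division factor 3:

Problem sizes at each level:
Level 0: 4782969
Level 1: 1594323
Level 2: 531441
Level 3: 177147
Level 4: 59049
Level 5: 19683
Level 6: 6561
Level 7: 2187
Level 8: 729
Level 9: 243
Level 10: 81
Level 11: 27
Level 12: 9
Level 13: 3
Level 14: 1

The root is level 0 and the size-1 base case is level 14 (the tree spans levels 0 through 14, i.e. 15 levels counting the root), so the depth is the number of divisions: log_3(4782969) = 14

The recursion tree depth is log_3(4782969) = 14. At each level, the problem size is divided by 3, so it takes 14 divisions to reduce to a base case of size 1. The algorithm makes 3 recursive calls at each level.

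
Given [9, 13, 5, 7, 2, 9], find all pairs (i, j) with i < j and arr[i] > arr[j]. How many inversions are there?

Finding inversions in [9, 13, 5, 7, 2, 9]:

(0, 2): arr[0]=9 > arr[2]=5
(0, 3): arr[0]=9 > arr[3]=7
(0, 4): arr[0]=9 > arr[4]=2
(1, 2): arr[1]=13 > arr[2]=5
(1, 3): arr[1]=13 > arr[3]=7
(1, 4): arr[1]=13 > arr[4]=2
(1, 5): arr[1]=13 > arr[5]=9
(2, 4): arr[2]=5 > arr[4]=2
(3, 4): arr[3]=7 > arr[4]=2

Total inversions: 9

The array has 9 inversion(s): (0,2), (0,3), (0,4), (1,2), (1,3), (1,4), (1,5), (2,4), (3,4). Each pair (i,j) satisfies i < j and arr[i] > arr[j].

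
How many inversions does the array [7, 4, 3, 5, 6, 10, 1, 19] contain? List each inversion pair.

Finding inversions in [7, 4, 3, 5, 6, 10, 1, 19]:

(0, 1): arr[0]=7 > arr[1]=4
(0, 2): arr[0]=7 > arr[2]=3
(0, 3): arr[0]=7 > arr[3]=5
(0, 4): arr[0]=7 > arr[4]=6
(0, 6): arr[0]=7 > arr[6]=1
(1, 2): arr[1]=4 > arr[2]=3
(1, 6): arr[1]=4 > arr[6]=1
(2, 6): arr[2]=3 > arr[6]=1
(3, 6): arr[3]=5 > arr[6]=1
(4, 6): arr[4]=6 > arr[6]=1
(5, 6): arr[5]=10 > arr[6]=1

Total inversions: 11

The array has 11 inversion(s): (0,1), (0,2), (0,3), (0,4), (0,6), (1,2), (1,6), (2,6), (3,6), (4,6), (5,6). Each pair (i,j) satisfies i < j and arr[i] > arr[j].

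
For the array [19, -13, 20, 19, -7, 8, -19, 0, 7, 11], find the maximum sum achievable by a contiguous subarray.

Using Kadane's algorithm on [19, -13, 20, 19, -7, 8, -19, 0, 7, 11]:

Scanning through the array:
Position 1 (value -13): max_ending_here = 6, max_so_far = 19
Position 2 (value 20): max_ending_here = 26, max_so_far = 26
Position 3 (value 19): max_ending_here = 45, max_so_far = 45
Position 4 (value -7): max_ending_here = 38, max_so_far = 45
Position 5 (value 8): max_ending_here = 46, max_so_far = 46
Position 6 (value -19): max_ending_here = 27, max_so_far = 46
Position 7 (value 0): max_ending_here = 27, max_so_far = 46
Position 8 (value 7): max_ending_here = 34, max_so_far = 46
Position 9 (value 11): max_ending_here = 45, max_so_far = 46

Maximum subarray: [19, -13, 20, 19, -7, 8]
Maximum sum: 46

The maximum subarray is [19, -13, 20, 19, -7, 8] with sum 46. This subarray runs from index 0 to index 5.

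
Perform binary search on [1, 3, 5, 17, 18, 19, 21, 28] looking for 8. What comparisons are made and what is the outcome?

Binary search for 8 in [1, 3, 5, 17, 18, 19, 21, 28]:

lo=0, hi=7, mid=3, arr[mid]=17 -> 17 > 8, search left half
lo=0, hi=2, mid=1, arr[mid]=3 -> 3 < 8, search right half
lo=2, hi=2, mid=2, arr[mid]=5 -> 5 < 8, search right half
lo=3 > hi=2, target 8 not found

Binary search determines that 8 is not in the array after 3 comparisons. The search space was exhausted without finding the target.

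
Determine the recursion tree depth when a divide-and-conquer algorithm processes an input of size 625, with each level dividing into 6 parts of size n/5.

For divide and conquer with division factor 5:

Problem sizes at each level:
Level 0: 625
Level 1: 125
Level 2: 25
Level 3: 5
Level 4: 1

The root is level 0 and the size-1 base case is level 4 (the tree spans levels 0 through 4, i.e. 5 levels counting the root), so the depth is the number of divisions: log_5(625) = 4

The recursion tree depth is log_5(625) = 4. At each level, the problem size is divided by 5, so it takes 4 divisions to reduce to a base case of size 1. The algorithm makes 6 recursive calls at each level.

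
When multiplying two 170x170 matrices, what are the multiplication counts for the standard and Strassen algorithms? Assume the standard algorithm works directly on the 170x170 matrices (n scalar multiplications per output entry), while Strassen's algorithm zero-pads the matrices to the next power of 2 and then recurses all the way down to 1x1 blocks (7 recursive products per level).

Matrix multiplication for 170x170 matrices:

Strassen's algorithm requires power-of-2 dimensions. Pad 170x170 to 256x256 (next power of 2).

Standard algorithm: 170^3 = 4913000 multiplications
Strassen's algorithm: 7^(log2(256)) = 7^8 = 5764801 multiplications
Difference: 4913000 - 5764801 = -851801 (Strassen uses MORE here due to padding overhead — for small or just-over-power-of-2 n, padding can outweigh the per-level savings)

Standard: 4913000 multiplications (170^3). Strassen: 5764801 multiplications (7^8, after padding to 256x256). Strassen reduces 8 recursive multiplications to 7 at each level.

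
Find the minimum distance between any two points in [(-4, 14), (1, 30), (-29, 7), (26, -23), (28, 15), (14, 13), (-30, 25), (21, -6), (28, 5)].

Computing all pairwise distances among 9 points:

d((-4, 14), (1, 30)) = 16.7631
d((-4, 14), (-29, 7)) = 25.9615
d((-4, 14), (26, -23)) = 47.634
d((-4, 14), (28, 15)) = 32.0156
d((-4, 14), (14, 13)) = 18.0278
d((-4, 14), (-30, 25)) = 28.2312
d((-4, 14), (21, -6)) = 32.0156
d((-4, 14), (28, 5)) = 33.2415
d((1, 30), (-29, 7)) = 37.8021
d((1, 30), (26, -23)) = 58.6003
d((1, 30), (28, 15)) = 30.8869
d((1, 30), (14, 13)) = 21.4009
d((1, 30), (-30, 25)) = 31.4006
d((1, 30), (21, -6)) = 41.1825
d((1, 30), (28, 5)) = 36.7967
d((-29, 7), (26, -23)) = 62.6498
d((-29, 7), (28, 15)) = 57.5587
d((-29, 7), (14, 13)) = 43.4166
d((-29, 7), (-30, 25)) = 18.0278
d((-29, 7), (21, -6)) = 51.6624
d((-29, 7), (28, 5)) = 57.0351
d((26, -23), (28, 15)) = 38.0526
d((26, -23), (14, 13)) = 37.9473
d((26, -23), (-30, 25)) = 73.7564
d((26, -23), (21, -6)) = 17.72
d((26, -23), (28, 5)) = 28.0713
d((28, 15), (14, 13)) = 14.1421
d((28, 15), (-30, 25)) = 58.8558
d((28, 15), (21, -6)) = 22.1359
d((28, 15), (28, 5)) = 10.0 <-- minimum
d((14, 13), (-30, 25)) = 45.607
d((14, 13), (21, -6)) = 20.2485
d((14, 13), (28, 5)) = 16.1245
d((-30, 25), (21, -6)) = 59.6825
d((-30, 25), (28, 5)) = 61.3514
d((21, -6), (28, 5)) = 13.0384

Closest pair: (28, 15) and (28, 5) with distance 10.0

The closest pair is (28, 15) and (28, 5) with Euclidean distance 10.0. For 9 points, brute-force pairwise comparison is shown above. For large n, the divide-and-conquer algorithm (sort by x, recurse on halves, check the dividing strip) achieves O(n log n).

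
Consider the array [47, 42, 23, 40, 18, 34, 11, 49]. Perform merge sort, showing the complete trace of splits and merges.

Merge sort trace:

Split: [47, 42, 23, 40, 18, 34, 11, 49] -> [47, 42, 23, 40] and [18, 34, 11, 49]
  Split: [47, 42, 23, 40] -> [47, 42] and [23, 40]
    Split: [47, 42] -> [47] and [42]
    Merge: [47] + [42] -> [42, 47]
    Split: [23, 40] -> [23] and [40]
    Merge: [23] + [40] -> [23, 40]
  Merge: [42, 47] + [23, 40] -> [23, 40, 42, 47]
  Split: [18, 34, 11, 49] -> [18, 34] and [11, 49]
    Split: [18, 34] -> [18] and [34]
    Merge: [18] + [34] -> [18, 34]
    Split: [11, 49] -> [11] and [49]
    Merge: [11] + [49] -> [11, 49]
  Merge: [18, 34] + [11, 49] -> [11, 18, 34, 49]
Merge: [23, 40, 42, 47] + [11, 18, 34, 49] -> [11, 18, 23, 34, 40, 42, 47, 49]

Final sorted array: [11, 18, 23, 34, 40, 42, 47, 49]

The merge sort proceeds by recursively splitting the array and merging sorted halves.
After all merges, the sorted array is [11, 18, 23, 34, 40, 42, 47, 49].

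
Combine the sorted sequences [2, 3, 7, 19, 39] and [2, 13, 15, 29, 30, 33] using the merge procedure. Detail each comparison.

Merging process:

Compare 2 vs 2: take 2 from left. Merged: [2]
Compare 3 vs 2: take 2 from right. Merged: [2, 2]
Compare 3 vs 13: take 3 from left. Merged: [2, 2, 3]
Compare 7 vs 13: take 7 from left. Merged: [2, 2, 3, 7]
Compare 19 vs 13: take 13 from right. Merged: [2, 2, 3, 7, 13]
Compare 19 vs 15: take 15 from right. Merged: [2, 2, 3, 7, 13, 15]
Compare 19 vs 29: take 19 from left. Merged: [2, 2, 3, 7, 13, 15, 19]
Compare 39 vs 29: take 29 from right. Merged: [2, 2, 3, 7, 13, 15, 19, 29]
Compare 39 vs 30: take 30 from right. Merged: [2, 2, 3, 7, 13, 15, 19, 29, 30]
Compare 39 vs 33: take 33 from right. Merged: [2, 2, 3, 7, 13, 15, 19, 29, 30, 33]
Append remaining from left: [39]. Merged: [2, 2, 3, 7, 13, 15, 19, 29, 30, 33, 39]

Final merged array: [2, 2, 3, 7, 13, 15, 19, 29, 30, 33, 39]
Total comparisons: 10

The merged array is [2, 2, 3, 7, 13, 15, 19, 29, 30, 33, 39], requiring 10 comparisons. The merge step runs in O(n) time where n is the total number of elements.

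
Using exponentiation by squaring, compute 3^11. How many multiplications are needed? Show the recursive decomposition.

Computing 3^11 by squaring (build up from 3^1; each line after the first costs one multiplication):

3^1 = 3
3^2 = (3^1)^2 = 3^2 = 9
3^4 = (3^2)^2 = 9^2 = 81
3^5 = 3 * 3^4 = 3 * 81 = 243
3^10 = (3^5)^2 = 243^2 = 59049
3^11 = 3 * 3^10 = 3 * 59049 = 177147

Result: 177147
Multiplications needed: 5 (5 lines after 3^1)

3^11 = 177147. Using exponentiation by squaring, this requires 5 multiplications. The key idea: if the exponent is even, square the half-power; if odd, multiply by the base once.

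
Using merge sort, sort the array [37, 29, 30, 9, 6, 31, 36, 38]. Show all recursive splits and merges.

Merge sort trace:

Split: [37, 29, 30, 9, 6, 31, 36, 38] -> [37, 29, 30, 9] and [6, 31, 36, 38]
  Split: [37, 29, 30, 9] -> [37, 29] and [30, 9]
    Split: [37, 29] -> [37] and [29]
    Merge: [37] + [29] -> [29, 37]
    Split: [30, 9] -> [30] and [9]
    Merge: [30] + [9] -> [9, 30]
  Merge: [29, 37] + [9, 30] -> [9, 29, 30, 37]
  Split: [6, 31, 36, 38] -> [6, 31] and [36, 38]
    Split: [6, 31] -> [6] and [31]
    Merge: [6] + [31] -> [6, 31]
    Split: [36, 38] -> [36] and [38]
    Merge: [36] + [38] -> [36, 38]
  Merge: [6, 31] + [36, 38] -> [6, 31, 36, 38]
Merge: [9, 29, 30, 37] + [6, 31, 36, 38] -> [6, 9, 29, 30, 31, 36, 37, 38]

Final sorted array: [6, 9, 29, 30, 31, 36, 37, 38]

The merge sort proceeds by recursively splitting the array and merging sorted halves.
After all merges, the sorted array is [6, 9, 29, 30, 31, 36, 37, 38].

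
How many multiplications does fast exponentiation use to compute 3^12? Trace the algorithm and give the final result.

Computing 3^12 by squaring (build up from 3^1; each line after the first costs one multiplication):

3^1 = 3
3^2 = (3^1)^2 = 3^2 = 9
3^3 = 3 * 3^2 = 3 * 9 = 27
3^6 = (3^3)^2 = 27^2 = 729
3^12 = (3^6)^2 = 729^2 = 531441

Result: 531441
Multiplications needed: 4 (4 lines after 3^1)

3^12 = 531441. Using exponentiation by squaring, this requires 4 multiplications. The key idea: if the exponent is even, square the half-power; if odd, multiply by the base once.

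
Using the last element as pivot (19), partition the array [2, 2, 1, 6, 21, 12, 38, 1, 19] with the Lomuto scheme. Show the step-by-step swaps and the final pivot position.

Lomuto partition with pivot = 19:

Initial array: [2, 2, 1, 6, 21, 12, 38, 1, 19]

arr[0]=2 <= 19: swap with position 0, array becomes [2, 2, 1, 6, 21, 12, 38, 1, 19]
arr[1]=2 <= 19: swap with position 1, array becomes [2, 2, 1, 6, 21, 12, 38, 1, 19]
arr[2]=1 <= 19: swap with position 2, array becomes [2, 2, 1, 6, 21, 12, 38, 1, 19]
arr[3]=6 <= 19: swap with position 3, array becomes [2, 2, 1, 6, 21, 12, 38, 1, 19]
arr[4]=21 > 19: no swap
arr[5]=12 <= 19: swap with position 4, array becomes [2, 2, 1, 6, 12, 21, 38, 1, 19]
arr[6]=38 > 19: no swap
arr[7]=1 <= 19: swap with position 5, array becomes [2, 2, 1, 6, 12, 1, 38, 21, 19]

Place pivot at position 6: [2, 2, 1, 6, 12, 1, 19, 21, 38]
Pivot position: 6

After partitioning with pivot 19, the array becomes [2, 2, 1, 6, 12, 1, 19, 21, 38]. The pivot is placed at index 6. All elements to the left of the pivot are <= 19, and all elements to the right are > 19.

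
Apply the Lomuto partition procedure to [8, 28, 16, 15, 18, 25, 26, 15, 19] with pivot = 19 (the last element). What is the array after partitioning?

Lomuto partition with pivot = 19:

Initial array: [8, 28, 16, 15, 18, 25, 26, 15, 19]

arr[0]=8 <= 19: swap with position 0, array becomes [8, 28, 16, 15, 18, 25, 26, 15, 19]
arr[1]=28 > 19: no swap
arr[2]=16 <= 19: swap with position 1, array becomes [8, 16, 28, 15, 18, 25, 26, 15, 19]
arr[3]=15 <= 19: swap with position 2, array becomes [8, 16, 15, 28, 18, 25, 26, 15, 19]
arr[4]=18 <= 19: swap with position 3, array becomes [8, 16, 15, 18, 28, 25, 26, 15, 19]
arr[5]=25 > 19: no swap
arr[6]=26 > 19: no swap
arr[7]=15 <= 19: swap with position 4, array becomes [8, 16, 15, 18, 15, 25, 26, 28, 19]

Place pivot at position 5: [8, 16, 15, 18, 15, 19, 26, 28, 25]
Pivot position: 5

After partitioning with pivot 19, the array becomes [8, 16, 15, 18, 15, 19, 26, 28, 25]. The pivot is placed at index 5. All elements to the left of the pivot are <= 19, and all elements to the right are > 19.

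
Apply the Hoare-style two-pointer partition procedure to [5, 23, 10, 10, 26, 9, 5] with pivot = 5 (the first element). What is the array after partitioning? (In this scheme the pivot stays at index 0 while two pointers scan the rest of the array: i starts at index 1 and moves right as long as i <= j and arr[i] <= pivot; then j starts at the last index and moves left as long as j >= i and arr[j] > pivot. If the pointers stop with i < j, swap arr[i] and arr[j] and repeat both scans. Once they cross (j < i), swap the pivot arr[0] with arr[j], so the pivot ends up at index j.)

Hoare-style two-pointer partition with pivot = 5:

Initial array: [5, 23, 10, 10, 26, 9, 5]

Pointers start at i = 1, j = 6.
i stops at index 1 (arr[1]=23 > 5), j stops at index 6 (arr[6]=5 <= 5): swap arr[1] and arr[6], array becomes [5, 5, 10, 10, 26, 9, 23]
i ends at 2, j ends at 1: the pointers have crossed (j < i), so scanning stops.

Swap pivot arr[0] with arr[1] to place pivot at position 1: [5, 5, 10, 10, 26, 9, 23]
Pivot position: 1

After partitioning with pivot 5, the array becomes [5, 5, 10, 10, 26, 9, 23]. The pivot is placed at index 1. All elements to the left of the pivot are <= 5, and all elements to the right are > 5.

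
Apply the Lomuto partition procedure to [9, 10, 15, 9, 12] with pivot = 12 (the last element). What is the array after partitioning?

Lomuto partition with pivot = 12:

Initial array: [9, 10, 15, 9, 12]

arr[0]=9 <= 12: swap with position 0, array becomes [9, 10, 15, 9, 12]
arr[1]=10 <= 12: swap with position 1, array becomes [9, 10, 15, 9, 12]
arr[2]=15 > 12: no swap
arr[3]=9 <= 12: swap with position 2, array becomes [9, 10, 9, 15, 12]

Place pivot at position 3: [9, 10, 9, 12, 15]
Pivot position: 3

After partitioning with pivot 12, the array becomes [9, 10, 9, 12, 15]. The pivot is placed at index 3. All elements to the left of the pivot are <= 12, and all elements to the right are > 12.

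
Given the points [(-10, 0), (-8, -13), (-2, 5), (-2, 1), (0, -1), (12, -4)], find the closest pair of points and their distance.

Computing all pairwise distances among 6 points:

d((-10, 0), (-8, -13)) = 13.1529
d((-10, 0), (-2, 5)) = 9.434
d((-10, 0), (-2, 1)) = 8.0623
d((-10, 0), (0, -1)) = 10.0499
d((-10, 0), (12, -4)) = 22.3607
d((-8, -13), (-2, 5)) = 18.9737
d((-8, -13), (-2, 1)) = 15.2315
d((-8, -13), (0, -1)) = 14.4222
d((-8, -13), (12, -4)) = 21.9317
d((-2, 5), (-2, 1)) = 4.0
d((-2, 5), (0, -1)) = 6.3246
d((-2, 5), (12, -4)) = 16.6433
d((-2, 1), (0, -1)) = 2.8284 <-- minimum
d((-2, 1), (12, -4)) = 14.8661
d((0, -1), (12, -4)) = 12.3693

Closest pair: (-2, 1) and (0, -1) with distance 2.8284

The closest pair is (-2, 1) and (0, -1) with Euclidean distance 2.8284. For 6 points, brute-force pairwise comparison is shown above. For large n, the divide-and-conquer algorithm (sort by x, recurse on halves, check the dividing strip) achieves O(n log n).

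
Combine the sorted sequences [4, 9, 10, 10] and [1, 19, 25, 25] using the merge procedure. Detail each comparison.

Merging process:

Compare 4 vs 1: take 1 from right. Merged: [1]
Compare 4 vs 19: take 4 from left. Merged: [1, 4]
Compare 9 vs 19: take 9 from left. Merged: [1, 4, 9]
Compare 10 vs 19: take 10 from left. Merged: [1, 4, 9, 10]
Compare 10 vs 19: take 10 from left. Merged: [1, 4, 9, 10, 10]
Append remaining from right: [19, 25, 25]. Merged: [1, 4, 9, 10, 10, 19, 25, 25]

Final merged array: [1, 4, 9, 10, 10, 19, 25, 25]
Total comparisons: 5

The merged array is [1, 4, 9, 10, 10, 19, 25, 25], requiring 5 comparisons. The merge step runs in O(n) time where n is the total number of elements.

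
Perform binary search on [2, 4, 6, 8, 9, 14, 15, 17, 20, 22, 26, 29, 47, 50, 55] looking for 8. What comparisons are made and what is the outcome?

Binary search for 8 in [2, 4, 6, 8, 9, 14, 15, 17, 20, 22, 26, 29, 47, 50, 55]:

lo=0, hi=14, mid=7, arr[mid]=17 -> 17 > 8, search left half
lo=0, hi=6, mid=3, arr[mid]=8 -> Found target at index 3!

Binary search finds 8 at index 3 after 2 comparisons. The search repeatedly halves the search space by comparing with the middle element.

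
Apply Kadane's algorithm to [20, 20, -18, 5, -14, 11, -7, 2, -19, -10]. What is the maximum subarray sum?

Using Kadane's algorithm on [20, 20, -18, 5, -14, 11, -7, 2, -19, -10]:

Scanning through the array:
Position 1 (value 20): max_ending_here = 40, max_so_far = 40
Position 2 (value -18): max_ending_here = 22, max_so_far = 40
Position 3 (value 5): max_ending_here = 27, max_so_far = 40
Position 4 (value -14): max_ending_here = 13, max_so_far = 40
Position 5 (value 11): max_ending_here = 24, max_so_far = 40
Position 6 (value -7): max_ending_here = 17, max_so_far = 40
Position 7 (value 2): max_ending_here = 19, max_so_far = 40
Position 8 (value -19): max_ending_here = 0, max_so_far = 40
Position 9 (value -10): max_ending_here = -10, max_so_far = 40

Maximum subarray: [20, 20]
Maximum sum: 40

The maximum subarray is [20, 20] with sum 40. This subarray runs from index 0 to index 1.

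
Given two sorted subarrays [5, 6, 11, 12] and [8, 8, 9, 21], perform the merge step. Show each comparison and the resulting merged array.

Merging process:

Compare 5 vs 8: take 5 from left. Merged: [5]
Compare 6 vs 8: take 6 from left. Merged: [5, 6]
Compare 11 vs 8: take 8 from right. Merged: [5, 6, 8]
Compare 11 vs 8: take 8 from right. Merged: [5, 6, 8, 8]
Compare 11 vs 9: take 9 from right. Merged: [5, 6, 8, 8, 9]
Compare 11 vs 21: take 11 from left. Merged: [5, 6, 8, 8, 9, 11]
Compare 12 vs 21: take 12 from left. Merged: [5, 6, 8, 8, 9, 11, 12]
Append remaining from right: [21]. Merged: [5, 6, 8, 8, 9, 11, 12, 21]

Final merged array: [5, 6, 8, 8, 9, 11, 12, 21]
Total comparisons: 7

The merged array is [5, 6, 8, 8, 9, 11, 12, 21], requiring 7 comparisons. The merge step runs in O(n) time where n is the total number of elements.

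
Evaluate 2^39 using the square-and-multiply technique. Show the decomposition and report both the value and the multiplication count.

Computing 2^39 by squaring (build up from 2^1; each line after the first costs one multiplication):

2^1 = 2
2^2 = (2^1)^2 = 2^2 = 4
2^4 = (2^2)^2 = 4^2 = 16
2^8 = (2^4)^2 = 16^2 = 256
2^9 = 2 * 2^8 = 2 * 256 = 512
2^18 = (2^9)^2 = 512^2 = 262144
2^19 = 2 * 2^18 = 2 * 262144 = 524288
2^38 = (2^19)^2 = 524288^2 = 274877906944
2^39 = 2 * 2^38 = 2 * 274877906944 = 549755813888

Result: 549755813888
Multiplications needed: 8 (8 lines after 2^1)

2^39 = 549755813888. Using exponentiation by squaring, this requires 8 multiplications. The key idea: if the exponent is even, square the half-power; if odd, multiply by the base once.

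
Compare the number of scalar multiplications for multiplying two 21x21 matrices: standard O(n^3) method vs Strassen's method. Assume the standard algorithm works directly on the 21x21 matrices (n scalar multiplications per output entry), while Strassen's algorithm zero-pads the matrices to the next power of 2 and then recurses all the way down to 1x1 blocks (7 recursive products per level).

Matrix multiplication for 21x21 matrices:

Strassen's algorithm requires power-of-2 dimensions. Pad 21x21 to 32x32 (next power of 2).

Standard algorithm: 21^3 = 9261 multiplications
Strassen's algorithm: 7^(log2(32)) = 7^5 = 16807 multiplications
Difference: 9261 - 16807 = -7546 (Strassen uses MORE here due to padding overhead — for small or just-over-power-of-2 n, padding can outweigh the per-level savings)

Standard: 9261 multiplications (21^3). Strassen: 16807 multiplications (7^5, after padding to 32x32). Strassen reduces 8 recursive multiplications to 7 at each level.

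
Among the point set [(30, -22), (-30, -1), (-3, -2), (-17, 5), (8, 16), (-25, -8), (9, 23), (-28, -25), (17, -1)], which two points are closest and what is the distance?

Computing all pairwise distances among 9 points:

d((30, -22), (-30, -1)) = 63.5689
d((30, -22), (-3, -2)) = 38.5876
d((30, -22), (-17, 5)) = 54.2033
d((30, -22), (8, 16)) = 43.909
d((30, -22), (-25, -8)) = 56.7539
d((30, -22), (9, 23)) = 49.6588
d((30, -22), (-28, -25)) = 58.0775
d((30, -22), (17, -1)) = 24.6982
d((-30, -1), (-3, -2)) = 27.0185
d((-30, -1), (-17, 5)) = 14.3178
d((-30, -1), (8, 16)) = 41.6293
d((-30, -1), (-25, -8)) = 8.6023
d((-30, -1), (9, 23)) = 45.793
d((-30, -1), (-28, -25)) = 24.0832
d((-30, -1), (17, -1)) = 47.0
d((-3, -2), (-17, 5)) = 15.6525
d((-3, -2), (8, 16)) = 21.095
d((-3, -2), (-25, -8)) = 22.8035
d((-3, -2), (9, 23)) = 27.7308
d((-3, -2), (-28, -25)) = 33.9706
d((-3, -2), (17, -1)) = 20.025
d((-17, 5), (8, 16)) = 27.313
d((-17, 5), (-25, -8)) = 15.2643
d((-17, 5), (9, 23)) = 31.6228
d((-17, 5), (-28, -25)) = 31.9531
d((-17, 5), (17, -1)) = 34.5254
d((8, 16), (-25, -8)) = 40.8044
d((8, 16), (9, 23)) = 7.0711 <-- minimum
d((8, 16), (-28, -25)) = 54.5619
d((8, 16), (17, -1)) = 19.2354
d((-25, -8), (9, 23)) = 46.0109
d((-25, -8), (-28, -25)) = 17.2627
d((-25, -8), (17, -1)) = 42.5793
d((9, 23), (-28, -25)) = 60.6053
d((9, 23), (17, -1)) = 25.2982
d((-28, -25), (17, -1)) = 51.0

Closest pair: (8, 16) and (9, 23) with distance 7.0711

The closest pair is (8, 16) and (9, 23) with Euclidean distance 7.0711. For 9 points, brute-force pairwise comparison is shown above. For large n, the divide-and-conquer algorithm (sort by x, recurse on halves, check the dividing strip) achieves O(n log n).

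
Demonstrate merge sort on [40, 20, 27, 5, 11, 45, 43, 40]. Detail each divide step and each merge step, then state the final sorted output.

Merge sort trace:

Split: [40, 20, 27, 5, 11, 45, 43, 40] -> [40, 20, 27, 5] and [11, 45, 43, 40]
  Split: [40, 20, 27, 5] -> [40, 20] and [27, 5]
    Split: [40, 20] -> [40] and [20]
    Merge: [40] + [20] -> [20, 40]
    Split: [27, 5] -> [27] and [5]
    Merge: [27] + [5] -> [5, 27]
  Merge: [20, 40] + [5, 27] -> [5, 20, 27, 40]
  Split: [11, 45, 43, 40] -> [11, 45] and [43, 40]
    Split: [11, 45] -> [11] and [45]
    Merge: [11] + [45] -> [11, 45]
    Split: [43, 40] -> [43] and [40]
    Merge: [43] + [40] -> [40, 43]
  Merge: [11, 45] + [40, 43] -> [11, 40, 43, 45]
Merge: [5, 20, 27, 40] + [11, 40, 43, 45] -> [5, 11, 20, 27, 40, 40, 43, 45]

Final sorted array: [5, 11, 20, 27, 40, 40, 43, 45]

The merge sort proceeds by recursively splitting the array and merging sorted halves.
After all merges, the sorted array is [5, 11, 20, 27, 40, 40, 43, 45].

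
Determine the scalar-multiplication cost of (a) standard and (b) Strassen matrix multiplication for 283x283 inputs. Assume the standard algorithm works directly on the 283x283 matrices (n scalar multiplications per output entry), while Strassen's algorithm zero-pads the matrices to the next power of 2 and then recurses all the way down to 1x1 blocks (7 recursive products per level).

Matrix multiplication for 283x283 matrices:

Strassen's algorithm requires power-of-2 dimensions. Pad 283x283 to 512x512 (next power of 2).

Standard algorithm: 283^3 = 22665187 multiplications
Strassen's algorithm: 7^(log2(512)) = 7^9 = 40353607 multiplications
Difference: 22665187 - 40353607 = -17688420 (Strassen uses MORE here due to padding overhead — for small or just-over-power-of-2 n, padding can outweigh the per-level savings)

Standard: 22665187 multiplications (283^3). Strassen: 40353607 multiplications (7^9, after padding to 512x512). Strassen reduces 8 recursive multiplications to 7 at each level.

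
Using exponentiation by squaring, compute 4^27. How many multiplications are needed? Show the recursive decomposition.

Computing 4^27 by squaring (build up from 4^1; each line after the first costs one multiplication):

4^1 = 4
4^2 = (4^1)^2 = 4^2 = 16
4^3 = 4 * 4^2 = 4 * 16 = 64
4^6 = (4^3)^2 = 64^2 = 4096
4^12 = (4^6)^2 = 4096^2 = 16777216
4^13 = 4 * 4^12 = 4 * 16777216 = 67108864
4^26 = (4^13)^2 = 67108864^2 = 4503599627370496
4^27 = 4 * 4^26 = 4 * 4503599627370496 = 18014398509481984

Result: 18014398509481984
Multiplications needed: 7 (7 lines after 4^1)

4^27 = 18014398509481984. Using exponentiation by squaring, this requires 7 multiplications. The key idea: if the exponent is even, square the half-power; if odd, multiply by the base once.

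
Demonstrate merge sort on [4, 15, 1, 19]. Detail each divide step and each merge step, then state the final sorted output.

Merge sort trace:

Split: [4, 15, 1, 19] -> [4, 15] and [1, 19]
  Split: [4, 15] -> [4] and [15]
  Merge: [4] + [15] -> [4, 15]
  Split: [1, 19] -> [1] and [19]
  Merge: [1] + [19] -> [1, 19]
Merge: [4, 15] + [1, 19] -> [1, 4, 15, 19]

Final sorted array: [1, 4, 15, 19]

The merge sort proceeds by recursively splitting the array and merging sorted halves.
After all merges, the sorted array is [1, 4, 15, 19].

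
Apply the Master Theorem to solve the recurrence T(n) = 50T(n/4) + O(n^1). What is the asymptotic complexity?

Master Theorem for T(n) = 50T(n/4) + O(n^1):

a = 50, b = 4, c = 1
log_b(a) = log_4(50) = 2.8219

Case 1: c = 1 < log_4(50) = 2.8219
T(n) = O(n^(log_4 50))

For T(n) = 50T(n/4) + O(n^1): log_4(50) = 2.8219. This is Case 1 of the Master Theorem (c < log_b(a), work dominated by leaves), giving O(n^(log_4 50)).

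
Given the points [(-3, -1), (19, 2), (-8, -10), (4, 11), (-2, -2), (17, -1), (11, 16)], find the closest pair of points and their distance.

Computing all pairwise distances among 7 points:

d((-3, -1), (19, 2)) = 22.2036
d((-3, -1), (-8, -10)) = 10.2956
d((-3, -1), (4, 11)) = 13.8924
d((-3, -1), (-2, -2)) = 1.4142 <-- minimum
d((-3, -1), (17, -1)) = 20.0
d((-3, -1), (11, 16)) = 22.0227
d((19, 2), (-8, -10)) = 29.5466
d((19, 2), (4, 11)) = 17.4929
d((19, 2), (-2, -2)) = 21.3776
d((19, 2), (17, -1)) = 3.6056
d((19, 2), (11, 16)) = 16.1245
d((-8, -10), (4, 11)) = 24.1868
d((-8, -10), (-2, -2)) = 10.0
d((-8, -10), (17, -1)) = 26.5707
d((-8, -10), (11, 16)) = 32.2025
d((4, 11), (-2, -2)) = 14.3178
d((4, 11), (17, -1)) = 17.6918
d((4, 11), (11, 16)) = 8.6023
d((-2, -2), (17, -1)) = 19.0263
d((-2, -2), (11, 16)) = 22.2036
d((17, -1), (11, 16)) = 18.0278

Closest pair: (-3, -1) and (-2, -2) with distance 1.4142

The closest pair is (-3, -1) and (-2, -2) with Euclidean distance 1.4142. For 7 points, brute-force pairwise comparison is shown above. For large n, the divide-and-conquer algorithm (sort by x, recurse on halves, check the dividing strip) achieves O(n log n).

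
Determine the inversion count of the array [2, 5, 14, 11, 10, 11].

Finding inversions in [2, 5, 14, 11, 10, 11]:

(2, 3): arr[2]=14 > arr[3]=11
(2, 4): arr[2]=14 > arr[4]=10
(2, 5): arr[2]=14 > arr[5]=11
(3, 4): arr[3]=11 > arr[4]=10

Total inversions: 4

The array has 4 inversion(s): (2,3), (2,4), (2,5), (3,4). Each pair (i,j) satisfies i < j and arr[i] > arr[j].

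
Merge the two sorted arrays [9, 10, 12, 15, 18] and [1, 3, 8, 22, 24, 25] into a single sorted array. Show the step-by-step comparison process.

Merging process:

Compare 9 vs 1: take 1 from right. Merged: [1]
Compare 9 vs 3: take 3 from right. Merged: [1, 3]
Compare 9 vs 8: take 8 from right. Merged: [1, 3, 8]
Compare 9 vs 22: take 9 from left. Merged: [1, 3, 8, 9]
Compare 10 vs 22: take 10 from left. Merged: [1, 3, 8, 9, 10]
Compare 12 vs 22: take 12 from left. Merged: [1, 3, 8, 9, 10, 12]
Compare 15 vs 22: take 15 from left. Merged: [1, 3, 8, 9, 10, 12, 15]
Compare 18 vs 22: take 18 from left. Merged: [1, 3, 8, 9, 10, 12, 15, 18]
Append remaining from right: [22, 24, 25]. Merged: [1, 3, 8, 9, 10, 12, 15, 18, 22, 24, 25]

Final merged array: [1, 3, 8, 9, 10, 12, 15, 18, 22, 24, 25]
Total comparisons: 8

The merged array is [1, 3, 8, 9, 10, 12, 15, 18, 22, 24, 25], requiring 8 comparisons. The merge step runs in O(n) time where n is the total number of elements.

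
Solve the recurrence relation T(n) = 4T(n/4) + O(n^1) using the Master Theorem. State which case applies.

Master Theorem for T(n) = 4T(n/4) + O(n^1):

a = 4, b = 4, c = 1
log_b(a) = log_4(4) = 1.0000

Case 2: c = 1 = log_4(4) = 1.0000
T(n) = O(n^1 log n) = O(n log n)

For T(n) = 4T(n/4) + O(n^1): log_4(4) = 1.0000. This is Case 2 of the Master Theorem (c = log_b(a), equal work at all levels), giving O(n log n).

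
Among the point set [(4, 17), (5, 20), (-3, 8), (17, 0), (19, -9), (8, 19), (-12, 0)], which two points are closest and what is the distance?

Computing all pairwise distances among 7 points:

d((4, 17), (5, 20)) = 3.1623 <-- minimum
d((4, 17), (-3, 8)) = 11.4018
d((4, 17), (17, 0)) = 21.4009
d((4, 17), (19, -9)) = 30.0167
d((4, 17), (8, 19)) = 4.4721
d((4, 17), (-12, 0)) = 23.3452
d((5, 20), (-3, 8)) = 14.4222
d((5, 20), (17, 0)) = 23.3238
d((5, 20), (19, -9)) = 32.2025
d((5, 20), (8, 19)) = 3.1623 <-- minimum
d((5, 20), (-12, 0)) = 26.2488
d((-3, 8), (17, 0)) = 21.5407
d((-3, 8), (19, -9)) = 27.8029
d((-3, 8), (8, 19)) = 15.5563
d((-3, 8), (-12, 0)) = 12.0416
d((17, 0), (19, -9)) = 9.2195
d((17, 0), (8, 19)) = 21.0238
d((17, 0), (-12, 0)) = 29.0
d((19, -9), (8, 19)) = 30.0832
d((19, -9), (-12, 0)) = 32.28
d((8, 19), (-12, 0)) = 27.5862

Minimum distance: 3.1623 (tie among 2 pairs: (4, 17) and (5, 20); (5, 20) and (8, 19))

The minimum Euclidean distance is 3.1623. There is a tie: 2 pairs achieve this minimum — (4, 17) and (5, 20); (5, 20) and (8, 19). Any of these is a valid closest pair. For 7 points, brute-force pairwise comparison is shown above. For large n, the divide-and-conquer algorithm (sort by x, recurse on halves, check the dividing strip) achieves O(n log n).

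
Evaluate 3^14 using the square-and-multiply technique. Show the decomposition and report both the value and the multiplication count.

Computing 3^14 by squaring (build up from 3^1; each line after the first costs one multiplication):

3^1 = 3
3^2 = (3^1)^2 = 3^2 = 9
3^3 = 3 * 3^2 = 3 * 9 = 27
3^6 = (3^3)^2 = 27^2 = 729
3^7 = 3 * 3^6 = 3 * 729 = 2187
3^14 = (3^7)^2 = 2187^2 = 4782969

Result: 4782969
Multiplications needed: 5 (5 lines after 3^1)

3^14 = 4782969. Using exponentiation by squaring, this requires 5 multiplications. The key idea: if the exponent is even, square the half-power; if odd, multiply by the base once.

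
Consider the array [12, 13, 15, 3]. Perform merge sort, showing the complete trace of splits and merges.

Merge sort trace:

Split: [12, 13, 15, 3] -> [12, 13] and [15, 3]
  Split: [12, 13] -> [12] and [13]
  Merge: [12] + [13] -> [12, 13]
  Split: [15, 3] -> [15] and [3]
  Merge: [15] + [3] -> [3, 15]
Merge: [12, 13] + [3, 15] -> [3, 12, 13, 15]

Final sorted array: [3, 12, 13, 15]

The merge sort proceeds by recursively splitting the array and merging sorted halves.
After all merges, the sorted array is [3, 12, 13, 15].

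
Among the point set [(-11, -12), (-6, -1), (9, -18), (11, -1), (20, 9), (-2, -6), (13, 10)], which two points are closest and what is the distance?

Computing all pairwise distances among 7 points:

d((-11, -12), (-6, -1)) = 12.083
d((-11, -12), (9, -18)) = 20.8806
d((-11, -12), (11, -1)) = 24.5967
d((-11, -12), (20, 9)) = 37.4433
d((-11, -12), (-2, -6)) = 10.8167
d((-11, -12), (13, 10)) = 32.5576
d((-6, -1), (9, -18)) = 22.6716
d((-6, -1), (11, -1)) = 17.0
d((-6, -1), (20, 9)) = 27.8568
d((-6, -1), (-2, -6)) = 6.4031 <-- minimum
d((-6, -1), (13, 10)) = 21.9545
d((9, -18), (11, -1)) = 17.1172
d((9, -18), (20, 9)) = 29.1548
d((9, -18), (-2, -6)) = 16.2788
d((9, -18), (13, 10)) = 28.2843
d((11, -1), (20, 9)) = 13.4536
d((11, -1), (-2, -6)) = 13.9284
d((11, -1), (13, 10)) = 11.1803
d((20, 9), (-2, -6)) = 26.6271
d((20, 9), (13, 10)) = 7.0711
d((-2, -6), (13, 10)) = 21.9317

Closest pair: (-6, -1) and (-2, -6) with distance 6.4031

The closest pair is (-6, -1) and (-2, -6) with Euclidean distance 6.4031. For 7 points, brute-force pairwise comparison is shown above. For large n, the divide-and-conquer algorithm (sort by x, recurse on halves, check the dividing strip) achieves O(n log n).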